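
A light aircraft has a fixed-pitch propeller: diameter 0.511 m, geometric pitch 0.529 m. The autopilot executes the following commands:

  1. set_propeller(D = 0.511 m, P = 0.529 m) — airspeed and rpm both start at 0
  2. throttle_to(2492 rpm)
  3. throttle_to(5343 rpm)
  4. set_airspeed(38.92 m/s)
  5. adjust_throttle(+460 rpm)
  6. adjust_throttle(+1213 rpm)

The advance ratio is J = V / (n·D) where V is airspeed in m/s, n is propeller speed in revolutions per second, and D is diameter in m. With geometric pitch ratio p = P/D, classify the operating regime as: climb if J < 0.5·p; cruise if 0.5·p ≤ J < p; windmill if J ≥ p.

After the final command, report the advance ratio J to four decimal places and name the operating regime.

J = 0.6513, regime = cruise

set_propeller: D = 0.511 m, P = 0.529 m (p = P/D = 1.035225); state ← (V=0, rpm=0)
throttle_to(2492): rpm ← 2492
throttle_to(5343): rpm ← 5343
set_airspeed(38.92): V ← 38.92 m/s
adjust_throttle(+460): rpm ← 5343 +460 = 5803
adjust_throttle(+1213): rpm ← 5803 +1213 = 7016
final state: V = 38.92 m/s, rpm = 7016 → n = rpm/60 = 116.933333 rev/s
J = V / (n·D) = 38.92 / (116.933333 × 0.511) = 0.651349
regime bands: climb J<0.5176 | cruise [0.5176, 1.0352) | windmill J≥1.0352
J = 0.6513 → cruise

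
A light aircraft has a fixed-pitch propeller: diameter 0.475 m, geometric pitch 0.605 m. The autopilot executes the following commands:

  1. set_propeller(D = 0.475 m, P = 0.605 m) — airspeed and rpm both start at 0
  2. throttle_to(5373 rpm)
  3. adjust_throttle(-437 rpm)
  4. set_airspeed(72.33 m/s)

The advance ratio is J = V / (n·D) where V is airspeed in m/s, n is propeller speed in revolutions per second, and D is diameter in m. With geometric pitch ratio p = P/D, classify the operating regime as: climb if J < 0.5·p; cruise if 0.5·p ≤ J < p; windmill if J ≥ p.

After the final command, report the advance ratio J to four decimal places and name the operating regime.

J = 1.8510, regime = windmill

set_propeller: D = 0.475 m, P = 0.605 m (p = P/D = 1.273684); state ← (V=0, rpm=0)
throttle_to(5373): rpm ← 5373
adjust_throttle(-437): rpm ← 5373 -437 = 4936
set_airspeed(72.33): V ← 72.33 m/s
final state: V = 72.33 m/s, rpm = 4936 → n = rpm/60 = 82.266667 rev/s
J = V / (n·D) = 72.33 / (82.266667 × 0.475) = 1.850977
regime bands: climb J<0.6368 | cruise [0.6368, 1.2737) | windmill J≥1.2737
J = 1.8510 → windmill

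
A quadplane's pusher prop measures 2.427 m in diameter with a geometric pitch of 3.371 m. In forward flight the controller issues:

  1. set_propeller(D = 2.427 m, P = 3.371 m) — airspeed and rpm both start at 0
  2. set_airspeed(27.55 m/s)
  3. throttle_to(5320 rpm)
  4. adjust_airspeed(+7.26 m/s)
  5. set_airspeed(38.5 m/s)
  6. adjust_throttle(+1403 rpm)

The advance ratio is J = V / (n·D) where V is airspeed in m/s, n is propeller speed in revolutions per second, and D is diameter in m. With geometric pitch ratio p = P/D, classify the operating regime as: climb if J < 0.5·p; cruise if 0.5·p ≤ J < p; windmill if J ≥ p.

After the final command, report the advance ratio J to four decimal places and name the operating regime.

set_propeller: D = 2.427 m, P = 3.371 m (p = P/D = 1.388958); state ← (V=0, rpm=0)
set_airspeed(27.55): V ← 27.55 m/s
throttle_to(5320): rpm ← 5320
adjust_airspeed(+7.26): V ← 27.55 +7.26 = 34.81 m/s
set_airspeed(38.5): V ← 38.5 m/s
adjust_throttle(+1403): rpm ← 5320 +1403 = 6723
final state: V = 38.5 m/s, rpm = 6723 → n = rpm/60 = 112.050000 rev/s
J = V / (n·D) = 38.5 / (112.050000 × 2.427) = 0.141573
regime bands: climb J<0.6945 | cruise [0.6945, 1.3890) | windmill J≥1.3890
J = 0.1416 → climb

J = 0.1416, regime = climb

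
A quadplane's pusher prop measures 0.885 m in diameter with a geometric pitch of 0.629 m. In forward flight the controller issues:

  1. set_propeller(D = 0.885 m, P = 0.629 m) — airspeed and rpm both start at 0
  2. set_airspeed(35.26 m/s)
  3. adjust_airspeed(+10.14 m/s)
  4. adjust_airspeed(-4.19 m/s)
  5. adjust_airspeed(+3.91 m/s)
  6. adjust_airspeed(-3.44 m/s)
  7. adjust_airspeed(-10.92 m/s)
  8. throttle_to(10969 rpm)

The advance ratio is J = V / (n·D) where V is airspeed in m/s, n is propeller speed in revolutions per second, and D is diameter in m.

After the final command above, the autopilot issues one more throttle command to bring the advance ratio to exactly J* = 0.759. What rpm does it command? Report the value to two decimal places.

set_propeller: D = 0.885 m, P = 0.629 m (p = P/D = 0.710734); state ← (V=0, rpm=0)
set_airspeed(35.26): V ← 35.26 m/s
adjust_airspeed(+10.14): V ← 35.26 +10.14 = 45.4 m/s
adjust_airspeed(-4.19): V ← 45.4 -4.19 = 41.21 m/s
adjust_airspeed(+3.91): V ← 41.21 +3.91 = 45.12 m/s
adjust_airspeed(-3.44): V ← 45.12 -3.44 = 41.68 m/s
adjust_airspeed(-10.92): V ← 41.68 -10.92 = 30.76 m/s
throttle_to(10969): rpm ← 10969
final state: V = 30.76 m/s, rpm = 10969 → n = rpm/60 = 182.816667 rev/s
target J* = 0.759; solve J* = V/(n·D) for n: n = V/(J*·D) = 30.76/(0.759 × 0.885) = 45.793231 rev/s
rpm = 60·n = 2747.593846

rpm = 2747.59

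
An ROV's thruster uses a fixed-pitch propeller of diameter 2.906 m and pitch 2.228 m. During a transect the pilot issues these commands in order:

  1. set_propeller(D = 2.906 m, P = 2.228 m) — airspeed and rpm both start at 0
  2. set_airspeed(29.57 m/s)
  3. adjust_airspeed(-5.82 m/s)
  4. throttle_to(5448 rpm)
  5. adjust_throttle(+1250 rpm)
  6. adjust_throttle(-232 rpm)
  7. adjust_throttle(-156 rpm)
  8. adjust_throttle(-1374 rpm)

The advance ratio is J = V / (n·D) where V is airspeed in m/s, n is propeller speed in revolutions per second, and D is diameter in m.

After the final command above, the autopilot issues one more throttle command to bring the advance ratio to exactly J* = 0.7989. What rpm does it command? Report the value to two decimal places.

rpm = 613.80

set_propeller: D = 2.906 m, P = 2.228 m (p = P/D = 0.766690); state ← (V=0, rpm=0)
set_airspeed(29.57): V ← 29.57 m/s
adjust_airspeed(-5.82): V ← 29.57 -5.82 = 23.75 m/s
throttle_to(5448): rpm ← 5448
adjust_throttle(+1250): rpm ← 5448 +1250 = 6698
adjust_throttle(-232): rpm ← 6698 -232 = 6466
adjust_throttle(-156): rpm ← 6466 -156 = 6310
adjust_throttle(-1374): rpm ← 6310 -1374 = 4936
final state: V = 23.75 m/s, rpm = 4936 → n = rpm/60 = 82.266667 rev/s
target J* = 0.7989; solve J* = V/(n·D) for n: n = V/(J*·D) = 23.75/(0.7989 × 2.906) = 10.229999 rev/s
rpm = 60·n = 613.799928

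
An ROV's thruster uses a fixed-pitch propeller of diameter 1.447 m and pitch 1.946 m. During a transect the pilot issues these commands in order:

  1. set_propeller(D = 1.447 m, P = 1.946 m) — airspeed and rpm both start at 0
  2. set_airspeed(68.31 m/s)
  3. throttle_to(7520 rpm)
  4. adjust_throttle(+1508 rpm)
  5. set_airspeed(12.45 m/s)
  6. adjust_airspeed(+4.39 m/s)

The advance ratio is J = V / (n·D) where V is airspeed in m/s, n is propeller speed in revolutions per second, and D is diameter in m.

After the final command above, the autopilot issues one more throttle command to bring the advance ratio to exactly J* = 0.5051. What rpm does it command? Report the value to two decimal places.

rpm = 1382.44

set_propeller: D = 1.447 m, P = 1.946 m (p = P/D = 1.344851); state ← (V=0, rpm=0)
set_airspeed(68.31): V ← 68.31 m/s
throttle_to(7520): rpm ← 7520
adjust_throttle(+1508): rpm ← 7520 +1508 = 9028
set_airspeed(12.45): V ← 12.45 m/s
adjust_airspeed(+4.39): V ← 12.45 +4.39 = 16.84 m/s
final state: V = 16.84 m/s, rpm = 9028 → n = rpm/60 = 150.466667 rev/s
target J* = 0.5051; solve J* = V/(n·D) for n: n = V/(J*·D) = 16.84/(0.5051 × 1.447) = 23.040727 rev/s
rpm = 60·n = 1382.443650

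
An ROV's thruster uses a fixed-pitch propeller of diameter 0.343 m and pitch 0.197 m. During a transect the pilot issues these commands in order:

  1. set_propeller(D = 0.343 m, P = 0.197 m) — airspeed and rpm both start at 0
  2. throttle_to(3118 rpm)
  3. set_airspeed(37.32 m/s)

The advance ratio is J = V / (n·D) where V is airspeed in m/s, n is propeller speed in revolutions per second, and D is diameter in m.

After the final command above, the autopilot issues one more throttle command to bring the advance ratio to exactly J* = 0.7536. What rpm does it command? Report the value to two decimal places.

set_propeller: D = 0.343 m, P = 0.197 m (p = P/D = 0.574344); state ← (V=0, rpm=0)
throttle_to(3118): rpm ← 3118
set_airspeed(37.32): V ← 37.32 m/s
final state: V = 37.32 m/s, rpm = 3118 → n = rpm/60 = 51.966667 rev/s
target J* = 0.7536; solve J* = V/(n·D) for n: n = V/(J*·D) = 37.32/(0.7536 × 0.343) = 144.379863 rev/s
rpm = 60·n = 8662.791777

rpm = 8662.79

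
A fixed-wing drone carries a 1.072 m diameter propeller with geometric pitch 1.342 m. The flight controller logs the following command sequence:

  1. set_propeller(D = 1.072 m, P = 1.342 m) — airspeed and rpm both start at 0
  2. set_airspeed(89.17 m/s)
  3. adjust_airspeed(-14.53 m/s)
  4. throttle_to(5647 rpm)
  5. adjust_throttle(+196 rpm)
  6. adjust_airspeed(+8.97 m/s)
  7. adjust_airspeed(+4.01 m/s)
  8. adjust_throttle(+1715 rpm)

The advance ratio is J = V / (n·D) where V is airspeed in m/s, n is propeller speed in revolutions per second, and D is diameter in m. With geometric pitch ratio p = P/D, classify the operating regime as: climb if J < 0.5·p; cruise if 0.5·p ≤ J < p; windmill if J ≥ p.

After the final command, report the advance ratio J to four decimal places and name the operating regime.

set_propeller: D = 1.072 m, P = 1.342 m (p = P/D = 1.251866); state ← (V=0, rpm=0)
set_airspeed(89.17): V ← 89.17 m/s
adjust_airspeed(-14.53): V ← 89.17 -14.53 = 74.64 m/s
throttle_to(5647): rpm ← 5647
adjust_throttle(+196): rpm ← 5647 +196 = 5843
adjust_airspeed(+8.97): V ← 74.64 +8.97 = 83.61 m/s
adjust_airspeed(+4.01): V ← 83.61 +4.01 = 87.62 m/s
adjust_throttle(+1715): rpm ← 5843 +1715 = 7558
final state: V = 87.62 m/s, rpm = 7558 → n = rpm/60 = 125.966667 rev/s
J = V / (n·D) = 87.62 / (125.966667 × 1.072) = 0.648863
regime bands: climb J<0.6259 | cruise [0.6259, 1.2519) | windmill J≥1.2519
J = 0.6489 → cruise

J = 0.6489, regime = cruise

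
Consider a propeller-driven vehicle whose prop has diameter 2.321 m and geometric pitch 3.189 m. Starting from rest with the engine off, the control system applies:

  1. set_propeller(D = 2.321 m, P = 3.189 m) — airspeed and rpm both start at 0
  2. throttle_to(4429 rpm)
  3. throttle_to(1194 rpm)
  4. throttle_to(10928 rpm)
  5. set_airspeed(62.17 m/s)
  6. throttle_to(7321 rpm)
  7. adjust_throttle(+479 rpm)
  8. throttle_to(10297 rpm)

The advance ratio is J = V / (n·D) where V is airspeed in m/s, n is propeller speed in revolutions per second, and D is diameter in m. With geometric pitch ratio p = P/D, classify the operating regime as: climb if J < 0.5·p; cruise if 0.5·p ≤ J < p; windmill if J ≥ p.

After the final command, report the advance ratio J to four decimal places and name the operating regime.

set_propeller: D = 2.321 m, P = 3.189 m (p = P/D = 1.373977); state ← (V=0, rpm=0)
throttle_to(4429): rpm ← 4429
throttle_to(1194): rpm ← 1194
throttle_to(10928): rpm ← 10928
set_airspeed(62.17): V ← 62.17 m/s
throttle_to(7321): rpm ← 7321
adjust_throttle(+479): rpm ← 7321 +479 = 7800
throttle_to(10297): rpm ← 10297
final state: V = 62.17 m/s, rpm = 10297 → n = rpm/60 = 171.616667 rev/s
J = V / (n·D) = 62.17 / (171.616667 × 2.321) = 0.156080
regime bands: climb J<0.6870 | cruise [0.6870, 1.3740) | windmill J≥1.3740
J = 0.1561 → climb

J = 0.1561, regime = climb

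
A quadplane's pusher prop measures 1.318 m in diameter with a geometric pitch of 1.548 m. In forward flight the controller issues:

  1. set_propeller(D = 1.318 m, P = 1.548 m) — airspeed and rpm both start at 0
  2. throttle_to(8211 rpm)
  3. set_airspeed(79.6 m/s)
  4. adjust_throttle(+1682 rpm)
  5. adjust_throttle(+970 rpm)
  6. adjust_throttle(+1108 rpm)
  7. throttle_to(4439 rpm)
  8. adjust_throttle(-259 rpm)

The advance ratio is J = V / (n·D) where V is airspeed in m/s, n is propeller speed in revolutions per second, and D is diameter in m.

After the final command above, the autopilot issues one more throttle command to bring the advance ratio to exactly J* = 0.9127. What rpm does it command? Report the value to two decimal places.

rpm = 3970.28

set_propeller: D = 1.318 m, P = 1.548 m (p = P/D = 1.174507); state ← (V=0, rpm=0)
throttle_to(8211): rpm ← 8211
set_airspeed(79.6): V ← 79.6 m/s
adjust_throttle(+1682): rpm ← 8211 +1682 = 9893
adjust_throttle(+970): rpm ← 9893 +970 = 10863
adjust_throttle(+1108): rpm ← 10863 +1108 = 11971
throttle_to(4439): rpm ← 4439
adjust_throttle(-259): rpm ← 4439 -259 = 4180
final state: V = 79.6 m/s, rpm = 4180 → n = rpm/60 = 69.666667 rev/s
target J* = 0.9127; solve J* = V/(n·D) for n: n = V/(J*·D) = 79.6/(0.9127 × 1.318) = 66.171291 rev/s
rpm = 60·n = 3970.277452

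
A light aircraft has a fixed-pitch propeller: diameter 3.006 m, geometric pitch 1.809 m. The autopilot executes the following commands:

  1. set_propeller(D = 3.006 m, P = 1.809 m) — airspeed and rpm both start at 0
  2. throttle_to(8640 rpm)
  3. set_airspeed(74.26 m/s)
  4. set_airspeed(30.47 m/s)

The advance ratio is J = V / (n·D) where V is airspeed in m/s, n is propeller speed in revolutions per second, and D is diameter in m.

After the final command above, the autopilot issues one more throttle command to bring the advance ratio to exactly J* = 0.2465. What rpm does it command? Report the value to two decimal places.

rpm = 2467.28

set_propeller: D = 3.006 m, P = 1.809 m (p = P/D = 0.601796); state ← (V=0, rpm=0)
throttle_to(8640): rpm ← 8640
set_airspeed(74.26): V ← 74.26 m/s
set_airspeed(30.47): V ← 30.47 m/s
final state: V = 30.47 m/s, rpm = 8640 → n = rpm/60 = 144.000000 rev/s
target J* = 0.2465; solve J* = V/(n·D) for n: n = V/(J*·D) = 30.47/(0.2465 × 3.006) = 41.121273 rev/s
rpm = 60·n = 2467.276401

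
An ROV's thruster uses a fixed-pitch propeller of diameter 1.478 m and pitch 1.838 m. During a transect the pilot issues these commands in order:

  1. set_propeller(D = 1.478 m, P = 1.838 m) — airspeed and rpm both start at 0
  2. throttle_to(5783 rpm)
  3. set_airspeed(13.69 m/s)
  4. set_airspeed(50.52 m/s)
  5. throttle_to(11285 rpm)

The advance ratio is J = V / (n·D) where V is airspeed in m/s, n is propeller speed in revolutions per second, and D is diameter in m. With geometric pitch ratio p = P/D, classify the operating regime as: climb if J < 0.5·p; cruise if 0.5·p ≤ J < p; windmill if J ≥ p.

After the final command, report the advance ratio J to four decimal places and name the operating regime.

set_propeller: D = 1.478 m, P = 1.838 m (p = P/D = 1.243572); state ← (V=0, rpm=0)
throttle_to(5783): rpm ← 5783
set_airspeed(13.69): V ← 13.69 m/s
set_airspeed(50.52): V ← 50.52 m/s
throttle_to(11285): rpm ← 11285
final state: V = 50.52 m/s, rpm = 11285 → n = rpm/60 = 188.083333 rev/s
J = V / (n·D) = 50.52 / (188.083333 × 1.478) = 0.181735
regime bands: climb J<0.6218 | cruise [0.6218, 1.2436) | windmill J≥1.2436
J = 0.1817 → climb

J = 0.1817, regime = climb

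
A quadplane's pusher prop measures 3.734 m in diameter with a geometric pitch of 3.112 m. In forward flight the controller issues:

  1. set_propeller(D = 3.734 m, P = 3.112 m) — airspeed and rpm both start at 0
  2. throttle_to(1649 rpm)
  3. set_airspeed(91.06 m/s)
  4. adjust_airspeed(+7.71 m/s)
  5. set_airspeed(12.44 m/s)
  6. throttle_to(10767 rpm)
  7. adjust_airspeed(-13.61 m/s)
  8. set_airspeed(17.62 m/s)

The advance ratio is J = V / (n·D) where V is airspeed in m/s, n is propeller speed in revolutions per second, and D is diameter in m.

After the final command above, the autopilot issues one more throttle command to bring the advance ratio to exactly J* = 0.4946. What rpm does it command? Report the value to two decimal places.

rpm = 572.44

set_propeller: D = 3.734 m, P = 3.112 m (p = P/D = 0.833423); state ← (V=0, rpm=0)
throttle_to(1649): rpm ← 1649
set_airspeed(91.06): V ← 91.06 m/s
adjust_airspeed(+7.71): V ← 91.06 +7.71 = 98.77 m/s
set_airspeed(12.44): V ← 12.44 m/s
throttle_to(10767): rpm ← 10767
adjust_airspeed(-13.61): V ← 12.44 -13.61 = -1.17 m/s
set_airspeed(17.62): V ← 17.62 m/s
final state: V = 17.62 m/s, rpm = 10767 → n = rpm/60 = 179.450000 rev/s
target J* = 0.4946; solve J* = V/(n·D) for n: n = V/(J*·D) = 17.62/(0.4946 × 3.734) = 9.540639 rev/s
rpm = 60·n = 572.438360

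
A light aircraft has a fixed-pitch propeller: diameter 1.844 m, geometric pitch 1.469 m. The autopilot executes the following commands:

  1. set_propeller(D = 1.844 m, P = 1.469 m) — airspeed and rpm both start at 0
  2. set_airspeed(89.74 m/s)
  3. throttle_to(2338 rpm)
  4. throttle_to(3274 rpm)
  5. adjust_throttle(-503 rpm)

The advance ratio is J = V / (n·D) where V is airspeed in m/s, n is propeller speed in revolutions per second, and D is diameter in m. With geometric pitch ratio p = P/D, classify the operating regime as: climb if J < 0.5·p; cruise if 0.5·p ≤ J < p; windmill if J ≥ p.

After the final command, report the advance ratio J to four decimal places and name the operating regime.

J = 1.0538, regime = windmill

set_propeller: D = 1.844 m, P = 1.469 m (p = P/D = 0.796638); state ← (V=0, rpm=0)
set_airspeed(89.74): V ← 89.74 m/s
throttle_to(2338): rpm ← 2338
throttle_to(3274): rpm ← 3274
adjust_throttle(-503): rpm ← 3274 -503 = 2771
final state: V = 89.74 m/s, rpm = 2771 → n = rpm/60 = 46.183333 rev/s
J = V / (n·D) = 89.74 / (46.183333 × 1.844) = 1.053756
regime bands: climb J<0.3983 | cruise [0.3983, 0.7966) | windmill J≥0.7966
J = 1.0538 → windmill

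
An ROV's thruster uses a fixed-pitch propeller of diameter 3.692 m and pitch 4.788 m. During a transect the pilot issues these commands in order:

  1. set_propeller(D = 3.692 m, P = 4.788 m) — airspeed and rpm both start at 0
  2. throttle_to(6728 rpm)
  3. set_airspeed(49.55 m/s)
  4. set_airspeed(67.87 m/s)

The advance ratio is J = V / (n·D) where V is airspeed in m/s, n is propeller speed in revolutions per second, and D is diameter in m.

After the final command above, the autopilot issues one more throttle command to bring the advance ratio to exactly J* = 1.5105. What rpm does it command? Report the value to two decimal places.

rpm = 730.21

set_propeller: D = 3.692 m, P = 4.788 m (p = P/D = 1.296858); state ← (V=0, rpm=0)
throttle_to(6728): rpm ← 6728
set_airspeed(49.55): V ← 49.55 m/s
set_airspeed(67.87): V ← 67.87 m/s
final state: V = 67.87 m/s, rpm = 6728 → n = rpm/60 = 112.133333 rev/s
target J* = 1.5105; solve J* = V/(n·D) for n: n = V/(J*·D) = 67.87/(1.5105 × 3.692) = 12.170136 rev/s
rpm = 60·n = 730.208153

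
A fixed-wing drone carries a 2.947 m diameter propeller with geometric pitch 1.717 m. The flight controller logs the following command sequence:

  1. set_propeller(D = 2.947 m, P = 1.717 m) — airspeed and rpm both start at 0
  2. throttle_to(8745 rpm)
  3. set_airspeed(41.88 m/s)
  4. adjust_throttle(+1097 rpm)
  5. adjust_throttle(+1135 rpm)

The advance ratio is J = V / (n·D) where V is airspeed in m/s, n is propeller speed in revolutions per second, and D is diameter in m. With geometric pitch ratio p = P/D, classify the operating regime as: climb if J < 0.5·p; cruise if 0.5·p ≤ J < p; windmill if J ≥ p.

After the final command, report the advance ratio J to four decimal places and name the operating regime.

J = 0.0777, regime = climb

set_propeller: D = 2.947 m, P = 1.717 m (p = P/D = 0.582626); state ← (V=0, rpm=0)
throttle_to(8745): rpm ← 8745
set_airspeed(41.88): V ← 41.88 m/s
adjust_throttle(+1097): rpm ← 8745 +1097 = 9842
adjust_throttle(+1135): rpm ← 9842 +1135 = 10977
final state: V = 41.88 m/s, rpm = 10977 → n = rpm/60 = 182.950000 rev/s
J = V / (n·D) = 41.88 / (182.950000 × 2.947) = 0.077677
regime bands: climb J<0.2913 | cruise [0.2913, 0.5826) | windmill J≥0.5826
J = 0.0777 → climb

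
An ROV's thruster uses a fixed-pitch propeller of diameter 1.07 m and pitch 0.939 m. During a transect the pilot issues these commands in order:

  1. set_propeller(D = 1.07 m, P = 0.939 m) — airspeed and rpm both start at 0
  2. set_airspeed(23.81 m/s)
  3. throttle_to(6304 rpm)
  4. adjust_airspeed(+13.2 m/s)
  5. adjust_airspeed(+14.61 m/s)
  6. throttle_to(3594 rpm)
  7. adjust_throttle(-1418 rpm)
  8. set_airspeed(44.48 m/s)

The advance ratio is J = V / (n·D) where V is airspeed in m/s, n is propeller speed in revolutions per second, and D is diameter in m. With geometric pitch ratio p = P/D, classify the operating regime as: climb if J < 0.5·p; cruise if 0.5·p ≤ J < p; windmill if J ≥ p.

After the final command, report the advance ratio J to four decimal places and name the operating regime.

set_propeller: D = 1.07 m, P = 0.939 m (p = P/D = 0.877570); state ← (V=0, rpm=0)
set_airspeed(23.81): V ← 23.81 m/s
throttle_to(6304): rpm ← 6304
adjust_airspeed(+13.2): V ← 23.81 +13.2 = 37.01 m/s
adjust_airspeed(+14.61): V ← 37.01 +14.61 = 51.62 m/s
throttle_to(3594): rpm ← 3594
adjust_throttle(-1418): rpm ← 3594 -1418 = 2176
set_airspeed(44.48): V ← 44.48 m/s
final state: V = 44.48 m/s, rpm = 2176 → n = rpm/60 = 36.266667 rev/s
J = V / (n·D) = 44.48 / (36.266667 × 1.07) = 1.146234
regime bands: climb J<0.4388 | cruise [0.4388, 0.8776) | windmill J≥0.8776
J = 1.1462 → windmill

J = 1.1462, regime = windmill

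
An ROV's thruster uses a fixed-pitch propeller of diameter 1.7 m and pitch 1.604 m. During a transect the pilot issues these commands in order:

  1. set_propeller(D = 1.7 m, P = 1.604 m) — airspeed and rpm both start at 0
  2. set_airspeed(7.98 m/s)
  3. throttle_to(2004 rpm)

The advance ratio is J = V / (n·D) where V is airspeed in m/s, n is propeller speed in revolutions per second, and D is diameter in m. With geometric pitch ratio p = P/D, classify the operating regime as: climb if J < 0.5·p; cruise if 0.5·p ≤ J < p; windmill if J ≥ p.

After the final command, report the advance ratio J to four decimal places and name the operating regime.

set_propeller: D = 1.7 m, P = 1.604 m (p = P/D = 0.943529); state ← (V=0, rpm=0)
set_airspeed(7.98): V ← 7.98 m/s
throttle_to(2004): rpm ← 2004
final state: V = 7.98 m/s, rpm = 2004 → n = rpm/60 = 33.400000 rev/s
J = V / (n·D) = 7.98 / (33.400000 × 1.7) = 0.140542
regime bands: climb J<0.4718 | cruise [0.4718, 0.9435) | windmill J≥0.9435
J = 0.1405 → climb

J = 0.1405, regime = climb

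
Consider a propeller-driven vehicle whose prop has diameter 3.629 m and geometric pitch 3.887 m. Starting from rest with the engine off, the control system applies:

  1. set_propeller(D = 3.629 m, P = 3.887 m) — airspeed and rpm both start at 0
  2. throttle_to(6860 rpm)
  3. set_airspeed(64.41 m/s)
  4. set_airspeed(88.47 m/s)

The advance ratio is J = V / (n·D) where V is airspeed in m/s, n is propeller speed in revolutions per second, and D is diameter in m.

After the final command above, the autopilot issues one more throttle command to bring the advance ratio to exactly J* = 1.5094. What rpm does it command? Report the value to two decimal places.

rpm = 969.07

set_propeller: D = 3.629 m, P = 3.887 m (p = P/D = 1.071094); state ← (V=0, rpm=0)
throttle_to(6860): rpm ← 6860
set_airspeed(64.41): V ← 64.41 m/s
set_airspeed(88.47): V ← 88.47 m/s
final state: V = 88.47 m/s, rpm = 6860 → n = rpm/60 = 114.333333 rev/s
target J* = 1.5094; solve J* = V/(n·D) for n: n = V/(J*·D) = 88.47/(1.5094 × 3.629) = 16.151197 rev/s
rpm = 60·n = 969.071818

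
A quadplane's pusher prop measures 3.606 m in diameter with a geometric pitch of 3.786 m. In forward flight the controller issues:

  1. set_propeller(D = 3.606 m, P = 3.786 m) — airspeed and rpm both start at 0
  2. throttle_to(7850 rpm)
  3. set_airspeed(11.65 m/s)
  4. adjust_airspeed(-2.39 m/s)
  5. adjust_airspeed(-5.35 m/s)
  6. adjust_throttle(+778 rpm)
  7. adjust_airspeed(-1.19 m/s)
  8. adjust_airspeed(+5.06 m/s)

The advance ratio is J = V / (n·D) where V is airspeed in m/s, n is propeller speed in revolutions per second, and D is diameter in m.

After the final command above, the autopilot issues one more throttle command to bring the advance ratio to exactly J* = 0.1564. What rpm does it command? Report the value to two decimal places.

set_propeller: D = 3.606 m, P = 3.786 m (p = P/D = 1.049917); state ← (V=0, rpm=0)
throttle_to(7850): rpm ← 7850
set_airspeed(11.65): V ← 11.65 m/s
adjust_airspeed(-2.39): V ← 11.65 -2.39 = 9.26 m/s
adjust_airspeed(-5.35): V ← 9.26 -5.35 = 3.91 m/s
adjust_throttle(+778): rpm ← 7850 +778 = 8628
adjust_airspeed(-1.19): V ← 3.91 -1.19 = 2.72 m/s
adjust_airspeed(+5.06): V ← 2.72 +5.06 = 7.78 m/s
final state: V = 7.78 m/s, rpm = 8628 → n = rpm/60 = 143.800000 rev/s
target J* = 0.1564; solve J* = V/(n·D) for n: n = V/(J*·D) = 7.78/(0.1564 × 3.606) = 13.794855 rev/s
rpm = 60·n = 827.691273

rpm = 827.69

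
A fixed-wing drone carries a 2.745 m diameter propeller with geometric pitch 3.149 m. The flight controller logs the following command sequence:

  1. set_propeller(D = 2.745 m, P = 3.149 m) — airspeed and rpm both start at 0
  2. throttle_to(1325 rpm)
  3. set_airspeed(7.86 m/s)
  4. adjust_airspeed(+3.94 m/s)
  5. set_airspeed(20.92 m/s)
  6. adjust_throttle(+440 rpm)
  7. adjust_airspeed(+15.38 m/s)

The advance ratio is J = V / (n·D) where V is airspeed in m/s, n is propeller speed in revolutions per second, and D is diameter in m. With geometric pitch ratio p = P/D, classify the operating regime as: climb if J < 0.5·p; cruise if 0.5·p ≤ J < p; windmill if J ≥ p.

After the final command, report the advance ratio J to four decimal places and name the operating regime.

J = 0.4495, regime = climb

set_propeller: D = 2.745 m, P = 3.149 m (p = P/D = 1.147177); state ← (V=0, rpm=0)
throttle_to(1325): rpm ← 1325
set_airspeed(7.86): V ← 7.86 m/s
adjust_airspeed(+3.94): V ← 7.86 +3.94 = 11.8 m/s
set_airspeed(20.92): V ← 20.92 m/s
adjust_throttle(+440): rpm ← 1325 +440 = 1765
adjust_airspeed(+15.38): V ← 20.92 +15.38 = 36.3 m/s
final state: V = 36.3 m/s, rpm = 1765 → n = rpm/60 = 29.416667 rev/s
J = V / (n·D) = 36.3 / (29.416667 × 2.745) = 0.449543
regime bands: climb J<0.5736 | cruise [0.5736, 1.1472) | windmill J≥1.1472
J = 0.4495 → climb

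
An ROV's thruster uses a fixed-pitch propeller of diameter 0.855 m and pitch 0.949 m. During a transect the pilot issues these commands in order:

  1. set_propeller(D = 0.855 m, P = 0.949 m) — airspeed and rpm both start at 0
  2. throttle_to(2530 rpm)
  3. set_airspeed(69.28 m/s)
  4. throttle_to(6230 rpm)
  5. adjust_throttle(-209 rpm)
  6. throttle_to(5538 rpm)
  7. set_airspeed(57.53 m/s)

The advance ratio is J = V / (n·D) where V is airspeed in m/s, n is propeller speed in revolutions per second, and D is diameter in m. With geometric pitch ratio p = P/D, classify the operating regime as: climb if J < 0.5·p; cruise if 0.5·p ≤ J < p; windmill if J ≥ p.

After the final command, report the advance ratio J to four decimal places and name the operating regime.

J = 0.7290, regime = cruise

set_propeller: D = 0.855 m, P = 0.949 m (p = P/D = 1.109942); state ← (V=0, rpm=0)
throttle_to(2530): rpm ← 2530
set_airspeed(69.28): V ← 69.28 m/s
throttle_to(6230): rpm ← 6230
adjust_throttle(-209): rpm ← 6230 -209 = 6021
throttle_to(5538): rpm ← 5538
set_airspeed(57.53): V ← 57.53 m/s
final state: V = 57.53 m/s, rpm = 5538 → n = rpm/60 = 92.300000 rev/s
J = V / (n·D) = 57.53 / (92.300000 × 0.855) = 0.728998
regime bands: climb J<0.5550 | cruise [0.5550, 1.1099) | windmill J≥1.1099
J = 0.7290 → cruise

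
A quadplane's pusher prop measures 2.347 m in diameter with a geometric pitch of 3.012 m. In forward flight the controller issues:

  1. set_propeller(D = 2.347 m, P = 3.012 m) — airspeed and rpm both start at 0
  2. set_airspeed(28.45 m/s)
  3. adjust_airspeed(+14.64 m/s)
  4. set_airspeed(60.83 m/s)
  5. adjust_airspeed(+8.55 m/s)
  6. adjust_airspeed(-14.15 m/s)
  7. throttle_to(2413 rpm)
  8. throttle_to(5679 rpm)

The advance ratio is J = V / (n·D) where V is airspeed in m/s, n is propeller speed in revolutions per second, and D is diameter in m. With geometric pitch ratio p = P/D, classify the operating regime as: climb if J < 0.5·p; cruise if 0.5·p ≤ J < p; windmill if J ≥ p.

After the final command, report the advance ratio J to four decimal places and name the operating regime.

set_propeller: D = 2.347 m, P = 3.012 m (p = P/D = 1.283340); state ← (V=0, rpm=0)
set_airspeed(28.45): V ← 28.45 m/s
adjust_airspeed(+14.64): V ← 28.45 +14.64 = 43.09 m/s
set_airspeed(60.83): V ← 60.83 m/s
adjust_airspeed(+8.55): V ← 60.83 +8.55 = 69.38 m/s
adjust_airspeed(-14.15): V ← 69.38 -14.15 = 55.23 m/s
throttle_to(2413): rpm ← 2413
throttle_to(5679): rpm ← 5679
final state: V = 55.23 m/s, rpm = 5679 → n = rpm/60 = 94.650000 rev/s
J = V / (n·D) = 55.23 / (94.650000 × 2.347) = 0.248623
regime bands: climb J<0.6417 | cruise [0.6417, 1.2833) | windmill J≥1.2833
J = 0.2486 → climb

J = 0.2486, regime = climb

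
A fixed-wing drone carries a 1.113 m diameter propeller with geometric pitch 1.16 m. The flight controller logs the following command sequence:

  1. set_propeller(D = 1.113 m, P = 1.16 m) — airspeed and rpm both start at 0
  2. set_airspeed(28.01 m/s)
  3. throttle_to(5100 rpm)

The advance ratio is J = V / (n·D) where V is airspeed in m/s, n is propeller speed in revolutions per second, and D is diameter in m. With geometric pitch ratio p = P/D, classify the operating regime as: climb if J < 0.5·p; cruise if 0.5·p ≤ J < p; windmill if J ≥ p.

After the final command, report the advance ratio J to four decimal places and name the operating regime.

J = 0.2961, regime = climb

set_propeller: D = 1.113 m, P = 1.16 m (p = P/D = 1.042228); state ← (V=0, rpm=0)
set_airspeed(28.01): V ← 28.01 m/s
throttle_to(5100): rpm ← 5100
final state: V = 28.01 m/s, rpm = 5100 → n = rpm/60 = 85.000000 rev/s
J = V / (n·D) = 28.01 / (85.000000 × 1.113) = 0.296073
regime bands: climb J<0.5211 | cruise [0.5211, 1.0422) | windmill J≥1.0422
J = 0.2961 → climb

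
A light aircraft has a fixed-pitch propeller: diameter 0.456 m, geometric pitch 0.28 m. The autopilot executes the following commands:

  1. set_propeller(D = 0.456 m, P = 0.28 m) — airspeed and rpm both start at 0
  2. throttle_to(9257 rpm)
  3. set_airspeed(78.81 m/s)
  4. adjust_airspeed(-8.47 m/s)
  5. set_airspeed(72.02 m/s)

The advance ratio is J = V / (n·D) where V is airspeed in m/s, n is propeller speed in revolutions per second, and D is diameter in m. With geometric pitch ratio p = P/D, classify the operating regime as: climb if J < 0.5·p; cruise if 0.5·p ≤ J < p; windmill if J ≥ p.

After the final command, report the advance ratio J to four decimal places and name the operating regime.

set_propeller: D = 0.456 m, P = 0.28 m (p = P/D = 0.614035); state ← (V=0, rpm=0)
throttle_to(9257): rpm ← 9257
set_airspeed(78.81): V ← 78.81 m/s
adjust_airspeed(-8.47): V ← 78.81 -8.47 = 70.34 m/s
set_airspeed(72.02): V ← 72.02 m/s
final state: V = 72.02 m/s, rpm = 9257 → n = rpm/60 = 154.283333 rev/s
J = V / (n·D) = 72.02 / (154.283333 × 0.456) = 1.023692
regime bands: climb J<0.3070 | cruise [0.3070, 0.6140) | windmill J≥0.6140
J = 1.0237 → windmill

J = 1.0237, regime = windmill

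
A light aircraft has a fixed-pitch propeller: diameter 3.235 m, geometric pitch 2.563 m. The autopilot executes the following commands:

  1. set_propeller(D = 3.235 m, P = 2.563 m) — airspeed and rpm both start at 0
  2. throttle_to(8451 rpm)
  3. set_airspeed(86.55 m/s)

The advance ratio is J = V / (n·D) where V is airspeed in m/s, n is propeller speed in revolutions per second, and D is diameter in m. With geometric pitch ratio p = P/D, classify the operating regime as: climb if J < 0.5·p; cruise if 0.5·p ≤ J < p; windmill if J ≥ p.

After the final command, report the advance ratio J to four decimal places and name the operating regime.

J = 0.1899, regime = climb

set_propeller: D = 3.235 m, P = 2.563 m (p = P/D = 0.792272); state ← (V=0, rpm=0)
throttle_to(8451): rpm ← 8451
set_airspeed(86.55): V ← 86.55 m/s
final state: V = 86.55 m/s, rpm = 8451 → n = rpm/60 = 140.850000 rev/s
J = V / (n·D) = 86.55 / (140.850000 × 3.235) = 0.189949
regime bands: climb J<0.3961 | cruise [0.3961, 0.7923) | windmill J≥0.7923
J = 0.1899 → climb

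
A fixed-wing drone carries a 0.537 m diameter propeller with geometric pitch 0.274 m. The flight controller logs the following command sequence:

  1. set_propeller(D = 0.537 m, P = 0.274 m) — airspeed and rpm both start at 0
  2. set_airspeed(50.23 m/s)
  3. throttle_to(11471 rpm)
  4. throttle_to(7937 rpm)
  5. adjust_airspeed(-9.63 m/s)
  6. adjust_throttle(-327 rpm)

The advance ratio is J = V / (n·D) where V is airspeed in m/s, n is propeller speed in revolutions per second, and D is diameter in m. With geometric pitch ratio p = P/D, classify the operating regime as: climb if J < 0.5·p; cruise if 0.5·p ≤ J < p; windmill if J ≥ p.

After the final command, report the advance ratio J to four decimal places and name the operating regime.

J = 0.5961, regime = windmill

set_propeller: D = 0.537 m, P = 0.274 m (p = P/D = 0.510242); state ← (V=0, rpm=0)
set_airspeed(50.23): V ← 50.23 m/s
throttle_to(11471): rpm ← 11471
throttle_to(7937): rpm ← 7937
adjust_airspeed(-9.63): V ← 50.23 -9.63 = 40.6 m/s
adjust_throttle(-327): rpm ← 7937 -327 = 7610
final state: V = 40.6 m/s, rpm = 7610 → n = rpm/60 = 126.833333 rev/s
J = V / (n·D) = 40.6 / (126.833333 × 0.537) = 0.596099
regime bands: climb J<0.2551 | cruise [0.2551, 0.5102) | windmill J≥0.5102
J = 0.5961 → windmill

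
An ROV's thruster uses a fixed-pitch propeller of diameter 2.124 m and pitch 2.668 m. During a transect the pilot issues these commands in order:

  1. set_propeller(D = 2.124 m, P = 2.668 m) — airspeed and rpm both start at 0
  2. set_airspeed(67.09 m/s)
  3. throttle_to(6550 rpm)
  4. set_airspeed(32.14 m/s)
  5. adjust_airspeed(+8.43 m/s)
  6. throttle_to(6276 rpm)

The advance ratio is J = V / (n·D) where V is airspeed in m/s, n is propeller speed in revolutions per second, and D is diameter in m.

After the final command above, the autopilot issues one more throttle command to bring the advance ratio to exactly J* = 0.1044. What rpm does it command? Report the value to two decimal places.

set_propeller: D = 2.124 m, P = 2.668 m (p = P/D = 1.256121); state ← (V=0, rpm=0)
set_airspeed(67.09): V ← 67.09 m/s
throttle_to(6550): rpm ← 6550
set_airspeed(32.14): V ← 32.14 m/s
adjust_airspeed(+8.43): V ← 32.14 +8.43 = 40.57 m/s
throttle_to(6276): rpm ← 6276
final state: V = 40.57 m/s, rpm = 6276 → n = rpm/60 = 104.600000 rev/s
target J* = 0.1044; solve J* = V/(n·D) for n: n = V/(J*·D) = 40.57/(0.1044 × 2.124) = 182.957407 rev/s
rpm = 60·n = 10977.444423

rpm = 10977.44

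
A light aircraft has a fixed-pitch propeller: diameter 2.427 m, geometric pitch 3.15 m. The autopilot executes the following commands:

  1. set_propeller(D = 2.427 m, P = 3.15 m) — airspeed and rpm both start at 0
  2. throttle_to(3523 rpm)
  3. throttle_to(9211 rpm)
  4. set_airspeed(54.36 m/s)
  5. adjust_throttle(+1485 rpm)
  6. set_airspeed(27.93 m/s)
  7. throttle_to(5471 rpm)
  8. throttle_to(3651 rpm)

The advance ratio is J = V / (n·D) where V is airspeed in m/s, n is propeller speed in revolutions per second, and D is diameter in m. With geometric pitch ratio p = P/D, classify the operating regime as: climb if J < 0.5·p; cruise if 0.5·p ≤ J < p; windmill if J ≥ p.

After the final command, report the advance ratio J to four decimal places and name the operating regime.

J = 0.1891, regime = climb

set_propeller: D = 2.427 m, P = 3.15 m (p = P/D = 1.297899); state ← (V=0, rpm=0)
throttle_to(3523): rpm ← 3523
throttle_to(9211): rpm ← 9211
set_airspeed(54.36): V ← 54.36 m/s
adjust_throttle(+1485): rpm ← 9211 +1485 = 10696
set_airspeed(27.93): V ← 27.93 m/s
throttle_to(5471): rpm ← 5471
throttle_to(3651): rpm ← 3651
final state: V = 27.93 m/s, rpm = 3651 → n = rpm/60 = 60.850000 rev/s
J = V / (n·D) = 27.93 / (60.850000 × 2.427) = 0.189121
regime bands: climb J<0.6489 | cruise [0.6489, 1.2979) | windmill J≥1.2979
J = 0.1891 → climb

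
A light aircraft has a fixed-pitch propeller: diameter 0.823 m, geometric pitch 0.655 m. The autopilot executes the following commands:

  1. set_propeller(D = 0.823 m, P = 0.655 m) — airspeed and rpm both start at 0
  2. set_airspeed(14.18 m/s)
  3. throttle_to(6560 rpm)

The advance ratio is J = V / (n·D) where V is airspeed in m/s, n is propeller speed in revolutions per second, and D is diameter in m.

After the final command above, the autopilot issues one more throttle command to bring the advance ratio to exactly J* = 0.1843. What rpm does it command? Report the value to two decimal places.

set_propeller: D = 0.823 m, P = 0.655 m (p = P/D = 0.795869); state ← (V=0, rpm=0)
set_airspeed(14.18): V ← 14.18 m/s
throttle_to(6560): rpm ← 6560
final state: V = 14.18 m/s, rpm = 6560 → n = rpm/60 = 109.333333 rev/s
target J* = 0.1843; solve J* = V/(n·D) for n: n = V/(J*·D) = 14.18/(0.1843 × 0.823) = 93.486965 rev/s
rpm = 60·n = 5609.217894

rpm = 5609.22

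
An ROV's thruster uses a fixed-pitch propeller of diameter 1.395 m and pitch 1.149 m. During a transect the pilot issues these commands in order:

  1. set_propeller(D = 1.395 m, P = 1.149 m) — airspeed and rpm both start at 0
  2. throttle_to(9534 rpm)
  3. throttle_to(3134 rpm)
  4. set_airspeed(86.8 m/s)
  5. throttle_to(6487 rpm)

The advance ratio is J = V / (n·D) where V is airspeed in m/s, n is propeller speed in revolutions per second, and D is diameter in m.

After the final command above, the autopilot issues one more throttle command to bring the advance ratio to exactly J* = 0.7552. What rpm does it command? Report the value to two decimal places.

set_propeller: D = 1.395 m, P = 1.149 m (p = P/D = 0.823656); state ← (V=0, rpm=0)
throttle_to(9534): rpm ← 9534
throttle_to(3134): rpm ← 3134
set_airspeed(86.8): V ← 86.8 m/s
throttle_to(6487): rpm ← 6487
final state: V = 86.8 m/s, rpm = 6487 → n = rpm/60 = 108.116667 rev/s
target J* = 0.7552; solve J* = V/(n·D) for n: n = V/(J*·D) = 86.8/(0.7552 × 1.395) = 82.391714 rev/s
rpm = 60·n = 4943.502825

rpm = 4943.50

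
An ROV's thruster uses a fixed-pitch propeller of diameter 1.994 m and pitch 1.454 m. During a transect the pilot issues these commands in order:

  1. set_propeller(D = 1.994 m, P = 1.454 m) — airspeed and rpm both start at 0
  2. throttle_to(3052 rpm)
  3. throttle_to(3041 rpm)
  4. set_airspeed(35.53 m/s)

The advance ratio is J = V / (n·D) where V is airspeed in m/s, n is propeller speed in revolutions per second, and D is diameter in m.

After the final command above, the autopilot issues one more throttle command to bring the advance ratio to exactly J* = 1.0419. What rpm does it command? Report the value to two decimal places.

set_propeller: D = 1.994 m, P = 1.454 m (p = P/D = 0.729188); state ← (V=0, rpm=0)
throttle_to(3052): rpm ← 3052
throttle_to(3041): rpm ← 3041
set_airspeed(35.53): V ← 35.53 m/s
final state: V = 35.53 m/s, rpm = 3041 → n = rpm/60 = 50.683333 rev/s
target J* = 1.0419; solve J* = V/(n·D) for n: n = V/(J*·D) = 35.53/(1.0419 × 1.994) = 17.101886 rev/s
rpm = 60·n = 1026.113180

rpm = 1026.11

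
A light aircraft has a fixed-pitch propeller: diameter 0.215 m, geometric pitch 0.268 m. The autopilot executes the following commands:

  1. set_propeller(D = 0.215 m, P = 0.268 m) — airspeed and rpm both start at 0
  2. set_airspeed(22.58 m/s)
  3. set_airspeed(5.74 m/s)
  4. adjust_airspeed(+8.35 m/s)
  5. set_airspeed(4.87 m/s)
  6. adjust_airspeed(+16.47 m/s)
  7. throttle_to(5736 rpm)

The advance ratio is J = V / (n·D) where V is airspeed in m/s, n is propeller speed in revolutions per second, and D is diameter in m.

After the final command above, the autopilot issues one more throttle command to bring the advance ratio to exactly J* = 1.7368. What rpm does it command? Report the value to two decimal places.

rpm = 3428.92

set_propeller: D = 0.215 m, P = 0.268 m (p = P/D = 1.246512); state ← (V=0, rpm=0)
set_airspeed(22.58): V ← 22.58 m/s
set_airspeed(5.74): V ← 5.74 m/s
adjust_airspeed(+8.35): V ← 5.74 +8.35 = 14.09 m/s
set_airspeed(4.87): V ← 4.87 m/s
adjust_airspeed(+16.47): V ← 4.87 +16.47 = 21.34 m/s
throttle_to(5736): rpm ← 5736
final state: V = 21.34 m/s, rpm = 5736 → n = rpm/60 = 95.600000 rev/s
target J* = 1.7368; solve J* = V/(n·D) for n: n = V/(J*·D) = 21.34/(1.7368 × 0.215) = 57.148672 rev/s
rpm = 60·n = 3428.920335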